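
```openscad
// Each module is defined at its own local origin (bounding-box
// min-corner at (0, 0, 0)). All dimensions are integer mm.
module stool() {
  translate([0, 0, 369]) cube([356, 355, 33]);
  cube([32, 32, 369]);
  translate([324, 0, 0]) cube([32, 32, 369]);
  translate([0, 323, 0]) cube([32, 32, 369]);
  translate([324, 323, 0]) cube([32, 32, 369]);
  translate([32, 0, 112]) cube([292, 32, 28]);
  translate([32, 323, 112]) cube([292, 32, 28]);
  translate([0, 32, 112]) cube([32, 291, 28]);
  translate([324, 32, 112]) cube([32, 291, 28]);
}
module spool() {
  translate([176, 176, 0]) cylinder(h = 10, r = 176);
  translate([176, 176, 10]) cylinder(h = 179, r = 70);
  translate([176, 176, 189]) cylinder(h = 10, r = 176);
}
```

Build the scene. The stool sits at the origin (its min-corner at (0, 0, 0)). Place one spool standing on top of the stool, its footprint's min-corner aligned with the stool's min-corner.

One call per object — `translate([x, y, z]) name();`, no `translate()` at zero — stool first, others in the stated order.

stool();
translate([0, 0, 402]) spool();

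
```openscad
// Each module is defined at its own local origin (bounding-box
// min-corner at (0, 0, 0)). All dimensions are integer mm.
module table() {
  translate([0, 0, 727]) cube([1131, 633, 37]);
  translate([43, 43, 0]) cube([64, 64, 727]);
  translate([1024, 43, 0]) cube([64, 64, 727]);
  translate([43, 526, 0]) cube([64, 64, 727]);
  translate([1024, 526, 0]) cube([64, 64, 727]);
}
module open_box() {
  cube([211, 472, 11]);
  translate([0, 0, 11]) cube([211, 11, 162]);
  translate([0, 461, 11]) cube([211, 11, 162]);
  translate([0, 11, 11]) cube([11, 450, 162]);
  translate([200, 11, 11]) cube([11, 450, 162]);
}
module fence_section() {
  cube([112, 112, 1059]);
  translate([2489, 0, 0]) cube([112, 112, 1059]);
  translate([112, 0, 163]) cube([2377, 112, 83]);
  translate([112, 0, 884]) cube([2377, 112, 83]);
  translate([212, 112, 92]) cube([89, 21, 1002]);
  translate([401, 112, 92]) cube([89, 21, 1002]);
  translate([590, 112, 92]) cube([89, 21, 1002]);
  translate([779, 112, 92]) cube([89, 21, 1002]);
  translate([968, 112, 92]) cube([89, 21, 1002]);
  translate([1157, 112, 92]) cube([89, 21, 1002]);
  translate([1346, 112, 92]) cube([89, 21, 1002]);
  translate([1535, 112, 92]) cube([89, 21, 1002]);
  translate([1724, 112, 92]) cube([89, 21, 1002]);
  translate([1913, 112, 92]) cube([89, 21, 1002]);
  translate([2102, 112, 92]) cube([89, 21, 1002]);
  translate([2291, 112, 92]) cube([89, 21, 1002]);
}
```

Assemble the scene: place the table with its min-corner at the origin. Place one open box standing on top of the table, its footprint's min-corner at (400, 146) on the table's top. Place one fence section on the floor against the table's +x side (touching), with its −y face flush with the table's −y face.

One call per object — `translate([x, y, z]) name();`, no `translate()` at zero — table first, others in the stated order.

table();
translate([400, 146, 764]) open_box();
translate([1131, 0, 0]) fence_section();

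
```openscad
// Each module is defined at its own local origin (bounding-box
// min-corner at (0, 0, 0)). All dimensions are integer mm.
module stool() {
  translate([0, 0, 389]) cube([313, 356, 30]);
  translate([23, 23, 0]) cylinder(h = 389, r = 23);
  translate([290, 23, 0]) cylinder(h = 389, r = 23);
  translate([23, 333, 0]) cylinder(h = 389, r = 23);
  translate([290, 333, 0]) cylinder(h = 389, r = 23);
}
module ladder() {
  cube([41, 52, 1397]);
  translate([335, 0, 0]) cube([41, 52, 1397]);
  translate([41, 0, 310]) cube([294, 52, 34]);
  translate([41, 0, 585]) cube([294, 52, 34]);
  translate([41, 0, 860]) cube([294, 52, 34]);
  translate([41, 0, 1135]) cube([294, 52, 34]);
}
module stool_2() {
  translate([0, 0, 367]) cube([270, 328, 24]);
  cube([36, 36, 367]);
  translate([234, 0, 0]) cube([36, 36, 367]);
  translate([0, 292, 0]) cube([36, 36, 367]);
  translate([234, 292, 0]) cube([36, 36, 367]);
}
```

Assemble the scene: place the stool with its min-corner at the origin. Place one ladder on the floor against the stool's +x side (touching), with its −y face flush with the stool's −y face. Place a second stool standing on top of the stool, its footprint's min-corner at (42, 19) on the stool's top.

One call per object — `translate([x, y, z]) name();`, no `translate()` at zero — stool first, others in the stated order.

stool();
translate([313, 0, 0]) ladder();
translate([42, 19, 419]) stool_2();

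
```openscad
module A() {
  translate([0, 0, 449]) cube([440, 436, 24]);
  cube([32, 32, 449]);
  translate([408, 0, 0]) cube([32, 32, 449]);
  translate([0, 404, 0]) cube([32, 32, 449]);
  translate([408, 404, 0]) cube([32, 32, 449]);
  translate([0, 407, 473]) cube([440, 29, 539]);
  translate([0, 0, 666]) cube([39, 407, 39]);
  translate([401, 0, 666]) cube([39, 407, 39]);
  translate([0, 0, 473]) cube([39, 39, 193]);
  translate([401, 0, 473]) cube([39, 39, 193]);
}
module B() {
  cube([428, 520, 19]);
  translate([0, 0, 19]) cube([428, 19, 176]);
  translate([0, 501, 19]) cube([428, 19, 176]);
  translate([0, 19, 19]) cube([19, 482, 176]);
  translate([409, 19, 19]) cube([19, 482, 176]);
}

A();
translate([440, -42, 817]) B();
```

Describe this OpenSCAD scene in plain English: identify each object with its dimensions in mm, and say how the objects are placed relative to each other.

A is a chair: 440×436 mm seat, 24 mm thick, top at z = 473 mm, on four 32 mm square corner legs flush with the seat edges. A 29 mm thick backrest slab spans the full seat width, extending 539 mm above the seat top, its back face flush with the seat's +y edge. Two armrests of 39×39 mm section run along each side from the seat's front edge to the front of the backrest, top faces 232 mm above the seat top and outer faces flush with the seat's x-edges; a 39×39 mm post under the front of each armrest stands on the seat at the front corner.

B is an open-topped rectangular box: outside dimensions 428×520×195 mm, with a uniform wall and base thickness of 19 mm. The base is a full 428×520 slab on the floor; four walls sit on top of the base. The front and back walls (the −y and +y sides) span the full width; the two side walls fit between them.

The open box is beside the chair with their tops flush at z = 1012.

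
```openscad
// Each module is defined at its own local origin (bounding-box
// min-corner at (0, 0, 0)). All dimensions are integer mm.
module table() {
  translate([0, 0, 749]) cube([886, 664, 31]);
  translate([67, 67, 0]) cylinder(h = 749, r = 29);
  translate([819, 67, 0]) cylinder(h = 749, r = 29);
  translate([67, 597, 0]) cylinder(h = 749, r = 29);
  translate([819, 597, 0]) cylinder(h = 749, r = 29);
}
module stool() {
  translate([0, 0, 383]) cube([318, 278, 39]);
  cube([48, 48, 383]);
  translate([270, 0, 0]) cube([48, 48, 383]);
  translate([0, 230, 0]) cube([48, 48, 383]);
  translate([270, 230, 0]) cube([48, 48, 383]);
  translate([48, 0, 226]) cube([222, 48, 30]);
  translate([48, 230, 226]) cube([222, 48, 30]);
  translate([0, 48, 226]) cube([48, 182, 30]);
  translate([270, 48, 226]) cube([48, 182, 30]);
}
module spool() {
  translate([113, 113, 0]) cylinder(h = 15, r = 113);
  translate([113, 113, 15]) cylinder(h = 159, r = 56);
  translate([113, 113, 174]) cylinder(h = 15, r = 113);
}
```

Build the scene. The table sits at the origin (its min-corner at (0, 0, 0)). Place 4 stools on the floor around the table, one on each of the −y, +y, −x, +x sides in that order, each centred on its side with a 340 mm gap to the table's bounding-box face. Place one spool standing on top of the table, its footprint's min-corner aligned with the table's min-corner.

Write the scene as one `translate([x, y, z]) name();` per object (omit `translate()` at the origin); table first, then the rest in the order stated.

table();
translate([284, -618, 0]) stool();
translate([284, 1004, 0]) stool();
translate([-658, 193, 0]) stool();
translate([1226, 193, 0]) stool();
translate([0, 0, 780]) spool();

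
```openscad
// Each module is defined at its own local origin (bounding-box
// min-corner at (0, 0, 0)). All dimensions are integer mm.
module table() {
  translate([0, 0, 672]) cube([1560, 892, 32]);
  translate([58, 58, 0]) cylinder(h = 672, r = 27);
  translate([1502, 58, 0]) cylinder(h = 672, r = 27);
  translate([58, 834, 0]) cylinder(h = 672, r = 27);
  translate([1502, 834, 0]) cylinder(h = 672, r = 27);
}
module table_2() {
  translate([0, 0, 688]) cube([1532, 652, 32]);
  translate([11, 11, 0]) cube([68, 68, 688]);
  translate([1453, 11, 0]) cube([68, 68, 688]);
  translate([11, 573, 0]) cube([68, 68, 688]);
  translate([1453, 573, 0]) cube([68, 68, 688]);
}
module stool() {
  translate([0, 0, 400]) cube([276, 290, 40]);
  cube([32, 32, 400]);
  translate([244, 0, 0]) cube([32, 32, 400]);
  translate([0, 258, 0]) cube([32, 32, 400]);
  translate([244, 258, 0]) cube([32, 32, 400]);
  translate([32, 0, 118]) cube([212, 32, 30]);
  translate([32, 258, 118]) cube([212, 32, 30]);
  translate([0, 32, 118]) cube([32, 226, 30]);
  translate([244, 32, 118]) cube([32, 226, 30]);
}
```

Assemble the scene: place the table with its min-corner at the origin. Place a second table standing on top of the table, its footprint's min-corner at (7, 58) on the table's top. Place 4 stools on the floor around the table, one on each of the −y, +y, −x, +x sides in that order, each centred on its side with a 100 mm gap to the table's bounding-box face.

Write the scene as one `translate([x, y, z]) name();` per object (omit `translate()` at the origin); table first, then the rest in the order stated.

table();
translate([7, 58, 704]) table_2();
translate([642, -390, 0]) stool();
translate([642, 992, 0]) stool();
translate([-376, 301, 0]) stool();
translate([1660, 301, 0]) stool();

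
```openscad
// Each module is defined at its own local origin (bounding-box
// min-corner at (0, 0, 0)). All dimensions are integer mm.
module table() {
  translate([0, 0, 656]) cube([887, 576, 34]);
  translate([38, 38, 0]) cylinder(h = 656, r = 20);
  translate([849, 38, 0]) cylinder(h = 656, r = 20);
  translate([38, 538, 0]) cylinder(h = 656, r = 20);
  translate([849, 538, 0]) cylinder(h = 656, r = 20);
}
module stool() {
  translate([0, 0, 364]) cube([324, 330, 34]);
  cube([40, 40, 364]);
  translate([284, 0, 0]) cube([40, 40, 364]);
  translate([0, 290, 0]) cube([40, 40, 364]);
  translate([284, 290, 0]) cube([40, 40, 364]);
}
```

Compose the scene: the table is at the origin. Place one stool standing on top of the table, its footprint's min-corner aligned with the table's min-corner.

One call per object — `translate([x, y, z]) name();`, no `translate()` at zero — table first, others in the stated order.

table();
translate([0, 0, 690]) stool();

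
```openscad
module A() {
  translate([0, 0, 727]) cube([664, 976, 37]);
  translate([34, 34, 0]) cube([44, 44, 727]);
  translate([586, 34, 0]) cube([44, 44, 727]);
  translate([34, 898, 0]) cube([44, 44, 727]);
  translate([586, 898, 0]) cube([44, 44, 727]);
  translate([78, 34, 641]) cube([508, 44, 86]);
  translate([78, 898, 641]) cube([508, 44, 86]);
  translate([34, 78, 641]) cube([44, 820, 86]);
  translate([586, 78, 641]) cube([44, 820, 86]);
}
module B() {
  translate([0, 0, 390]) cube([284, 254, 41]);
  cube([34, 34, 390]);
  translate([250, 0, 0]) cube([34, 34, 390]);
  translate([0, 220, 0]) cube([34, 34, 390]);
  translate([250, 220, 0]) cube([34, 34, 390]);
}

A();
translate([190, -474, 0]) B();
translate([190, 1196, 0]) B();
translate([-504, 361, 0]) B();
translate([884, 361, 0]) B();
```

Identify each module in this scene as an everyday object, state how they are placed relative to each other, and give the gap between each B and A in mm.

Each stool's nearest face is 220 mm from the table's bounding box.

A is a table. B is a stool. Four stools sit around the table at the −y, +y, −x, +x sides. The gap between each stool and the table is 220 mm.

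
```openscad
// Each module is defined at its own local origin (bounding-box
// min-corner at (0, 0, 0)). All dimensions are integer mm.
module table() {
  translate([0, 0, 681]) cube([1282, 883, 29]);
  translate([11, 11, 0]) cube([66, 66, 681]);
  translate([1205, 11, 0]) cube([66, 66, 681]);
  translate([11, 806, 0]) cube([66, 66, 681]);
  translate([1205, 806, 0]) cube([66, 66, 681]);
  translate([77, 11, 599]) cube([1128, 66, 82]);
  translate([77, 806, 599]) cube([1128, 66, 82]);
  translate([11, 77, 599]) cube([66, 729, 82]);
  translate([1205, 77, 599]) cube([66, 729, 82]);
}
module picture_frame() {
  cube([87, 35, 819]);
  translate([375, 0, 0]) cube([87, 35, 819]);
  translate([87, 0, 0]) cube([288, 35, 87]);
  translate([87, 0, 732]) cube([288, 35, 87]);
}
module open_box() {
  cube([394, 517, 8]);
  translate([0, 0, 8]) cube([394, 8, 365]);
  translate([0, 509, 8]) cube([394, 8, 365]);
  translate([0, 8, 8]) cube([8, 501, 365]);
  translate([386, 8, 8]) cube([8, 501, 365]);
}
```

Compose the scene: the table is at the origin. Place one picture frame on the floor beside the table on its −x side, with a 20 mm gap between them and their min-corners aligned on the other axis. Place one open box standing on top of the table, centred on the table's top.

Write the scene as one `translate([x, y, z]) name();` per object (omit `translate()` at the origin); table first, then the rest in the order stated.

table();
translate([-482, 0, 0]) picture_frame();
translate([444, 183, 710]) open_box();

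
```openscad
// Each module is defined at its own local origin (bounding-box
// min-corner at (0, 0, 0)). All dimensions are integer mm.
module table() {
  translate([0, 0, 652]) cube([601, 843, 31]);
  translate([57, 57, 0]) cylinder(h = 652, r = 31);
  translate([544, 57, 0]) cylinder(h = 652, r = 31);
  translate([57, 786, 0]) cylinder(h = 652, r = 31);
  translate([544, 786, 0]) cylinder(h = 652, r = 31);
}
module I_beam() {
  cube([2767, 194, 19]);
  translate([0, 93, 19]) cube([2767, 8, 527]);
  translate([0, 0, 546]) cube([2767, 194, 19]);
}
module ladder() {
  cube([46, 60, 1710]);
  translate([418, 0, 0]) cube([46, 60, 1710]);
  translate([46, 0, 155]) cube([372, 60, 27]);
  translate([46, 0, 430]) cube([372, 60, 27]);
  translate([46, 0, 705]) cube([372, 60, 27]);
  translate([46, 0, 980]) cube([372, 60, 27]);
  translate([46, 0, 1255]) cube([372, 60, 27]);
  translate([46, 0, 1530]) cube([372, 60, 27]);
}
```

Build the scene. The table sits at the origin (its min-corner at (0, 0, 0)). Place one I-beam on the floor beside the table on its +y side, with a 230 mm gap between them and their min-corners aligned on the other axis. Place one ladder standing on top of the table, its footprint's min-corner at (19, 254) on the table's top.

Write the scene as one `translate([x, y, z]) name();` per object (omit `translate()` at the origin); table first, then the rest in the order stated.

table();
translate([0, 1073, 0]) I_beam();
translate([19, 254, 683]) ladder();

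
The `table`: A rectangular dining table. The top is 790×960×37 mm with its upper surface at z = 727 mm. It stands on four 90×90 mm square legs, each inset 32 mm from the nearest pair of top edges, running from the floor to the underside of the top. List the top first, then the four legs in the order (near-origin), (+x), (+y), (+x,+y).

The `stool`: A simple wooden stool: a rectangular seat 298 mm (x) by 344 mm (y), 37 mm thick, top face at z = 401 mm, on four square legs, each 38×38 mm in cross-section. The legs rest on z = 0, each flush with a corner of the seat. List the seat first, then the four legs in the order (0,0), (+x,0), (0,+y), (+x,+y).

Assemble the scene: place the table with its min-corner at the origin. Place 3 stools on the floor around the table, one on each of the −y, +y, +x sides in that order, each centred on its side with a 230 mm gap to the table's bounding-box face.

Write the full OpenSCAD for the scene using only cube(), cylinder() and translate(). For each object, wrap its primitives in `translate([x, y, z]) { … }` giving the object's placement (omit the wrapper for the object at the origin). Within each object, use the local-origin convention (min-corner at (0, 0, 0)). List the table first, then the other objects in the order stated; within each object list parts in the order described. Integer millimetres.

translate([0, 0, 690]) cube([790, 960, 37]);
translate([32, 32, 0]) cube([90, 90, 690]);
translate([668, 32, 0]) cube([90, 90, 690]);
translate([32, 838, 0]) cube([90, 90, 690]);
translate([668, 838, 0]) cube([90, 90, 690]);
translate([246, -574, 0]) {
  translate([0, 0, 364]) cube([298, 344, 37]);
  cube([38, 38, 364]);
  translate([260, 0, 0]) cube([38, 38, 364]);
  translate([0, 306, 0]) cube([38, 38, 364]);
  translate([260, 306, 0]) cube([38, 38, 364]);
}
translate([246, 1190, 0]) {
  translate([0, 0, 364]) cube([298, 344, 37]);
  cube([38, 38, 364]);
  translate([260, 0, 0]) cube([38, 38, 364]);
  translate([0, 306, 0]) cube([38, 38, 364]);
  translate([260, 306, 0]) cube([38, 38, 364]);
}
translate([1020, 308, 0]) {
  translate([0, 0, 364]) cube([298, 344, 37]);
  cube([38, 38, 364]);
  translate([260, 0, 0]) cube([38, 38, 364]);
  translate([0, 306, 0]) cube([38, 38, 364]);
  translate([260, 306, 0]) cube([38, 38, 364]);
}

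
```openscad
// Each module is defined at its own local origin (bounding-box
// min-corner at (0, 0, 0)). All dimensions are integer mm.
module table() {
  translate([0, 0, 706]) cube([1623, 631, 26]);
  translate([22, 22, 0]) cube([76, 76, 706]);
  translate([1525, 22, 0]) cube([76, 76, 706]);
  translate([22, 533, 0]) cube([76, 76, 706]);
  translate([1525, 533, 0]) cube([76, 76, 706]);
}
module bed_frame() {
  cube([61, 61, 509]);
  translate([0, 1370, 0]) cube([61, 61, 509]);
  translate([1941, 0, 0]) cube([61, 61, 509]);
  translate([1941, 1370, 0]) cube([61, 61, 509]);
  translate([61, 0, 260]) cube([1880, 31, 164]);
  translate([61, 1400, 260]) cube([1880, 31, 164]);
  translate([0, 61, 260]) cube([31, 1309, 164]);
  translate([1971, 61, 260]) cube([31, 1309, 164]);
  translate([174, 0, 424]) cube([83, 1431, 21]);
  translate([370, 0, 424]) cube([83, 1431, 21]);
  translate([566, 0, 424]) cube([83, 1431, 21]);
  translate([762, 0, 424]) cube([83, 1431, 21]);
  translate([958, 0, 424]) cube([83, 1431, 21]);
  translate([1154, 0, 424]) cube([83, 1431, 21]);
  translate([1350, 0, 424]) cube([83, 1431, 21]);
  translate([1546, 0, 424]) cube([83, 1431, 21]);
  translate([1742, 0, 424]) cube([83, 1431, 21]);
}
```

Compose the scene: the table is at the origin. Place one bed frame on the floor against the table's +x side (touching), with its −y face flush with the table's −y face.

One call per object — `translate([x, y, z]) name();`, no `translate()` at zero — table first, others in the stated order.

table();
translate([1623, 0, 0]) bed_frame();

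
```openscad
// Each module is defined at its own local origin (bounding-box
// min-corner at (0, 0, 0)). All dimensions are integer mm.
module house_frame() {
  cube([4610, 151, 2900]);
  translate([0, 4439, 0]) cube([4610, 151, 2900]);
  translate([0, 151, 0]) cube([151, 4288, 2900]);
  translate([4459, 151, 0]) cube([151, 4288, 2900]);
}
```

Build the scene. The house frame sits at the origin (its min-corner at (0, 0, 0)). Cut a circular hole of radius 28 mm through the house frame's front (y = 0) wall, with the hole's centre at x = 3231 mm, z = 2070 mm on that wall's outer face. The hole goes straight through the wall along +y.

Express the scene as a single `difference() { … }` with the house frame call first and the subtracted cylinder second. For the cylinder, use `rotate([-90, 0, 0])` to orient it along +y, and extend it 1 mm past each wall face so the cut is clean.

difference() {
  house_frame();
  translate([3231, -1, 2070]) rotate([-90, 0, 0]) cylinder(h = 153, r = 28);
}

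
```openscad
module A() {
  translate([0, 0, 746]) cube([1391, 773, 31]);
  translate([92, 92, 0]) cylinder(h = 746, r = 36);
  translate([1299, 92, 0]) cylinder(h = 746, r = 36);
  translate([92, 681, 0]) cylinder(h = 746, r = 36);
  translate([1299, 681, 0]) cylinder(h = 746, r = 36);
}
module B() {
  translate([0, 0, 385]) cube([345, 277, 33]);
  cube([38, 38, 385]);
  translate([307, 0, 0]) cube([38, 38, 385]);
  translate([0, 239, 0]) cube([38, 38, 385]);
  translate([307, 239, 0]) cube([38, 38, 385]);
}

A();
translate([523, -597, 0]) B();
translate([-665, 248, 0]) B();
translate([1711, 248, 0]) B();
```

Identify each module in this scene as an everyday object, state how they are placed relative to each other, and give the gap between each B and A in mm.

A is a table. B is a stool. Three stools sit around the table at the −y, −x, +x sides. The gap between each stool and the table is 320 mm.

Each stool's nearest face is 320 mm from the table's bounding box.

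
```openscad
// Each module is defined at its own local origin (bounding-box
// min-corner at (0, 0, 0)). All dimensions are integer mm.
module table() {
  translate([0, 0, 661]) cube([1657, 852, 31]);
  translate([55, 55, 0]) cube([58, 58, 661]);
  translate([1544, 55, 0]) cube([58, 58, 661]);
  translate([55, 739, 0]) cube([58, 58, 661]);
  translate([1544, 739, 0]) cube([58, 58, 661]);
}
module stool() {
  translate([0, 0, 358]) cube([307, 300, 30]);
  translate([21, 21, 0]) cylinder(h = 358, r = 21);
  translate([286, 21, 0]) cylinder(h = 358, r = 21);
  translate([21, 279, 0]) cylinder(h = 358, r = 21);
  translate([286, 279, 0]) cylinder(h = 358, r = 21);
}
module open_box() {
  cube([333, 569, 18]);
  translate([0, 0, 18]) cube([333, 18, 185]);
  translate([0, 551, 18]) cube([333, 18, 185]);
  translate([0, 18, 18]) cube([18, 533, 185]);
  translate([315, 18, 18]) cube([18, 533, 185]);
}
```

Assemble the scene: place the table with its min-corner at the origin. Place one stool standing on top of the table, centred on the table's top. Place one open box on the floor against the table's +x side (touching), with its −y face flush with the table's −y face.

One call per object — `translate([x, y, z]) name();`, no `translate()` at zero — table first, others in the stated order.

table();
translate([675, 276, 692]) stool();
translate([1657, 0, 0]) open_box();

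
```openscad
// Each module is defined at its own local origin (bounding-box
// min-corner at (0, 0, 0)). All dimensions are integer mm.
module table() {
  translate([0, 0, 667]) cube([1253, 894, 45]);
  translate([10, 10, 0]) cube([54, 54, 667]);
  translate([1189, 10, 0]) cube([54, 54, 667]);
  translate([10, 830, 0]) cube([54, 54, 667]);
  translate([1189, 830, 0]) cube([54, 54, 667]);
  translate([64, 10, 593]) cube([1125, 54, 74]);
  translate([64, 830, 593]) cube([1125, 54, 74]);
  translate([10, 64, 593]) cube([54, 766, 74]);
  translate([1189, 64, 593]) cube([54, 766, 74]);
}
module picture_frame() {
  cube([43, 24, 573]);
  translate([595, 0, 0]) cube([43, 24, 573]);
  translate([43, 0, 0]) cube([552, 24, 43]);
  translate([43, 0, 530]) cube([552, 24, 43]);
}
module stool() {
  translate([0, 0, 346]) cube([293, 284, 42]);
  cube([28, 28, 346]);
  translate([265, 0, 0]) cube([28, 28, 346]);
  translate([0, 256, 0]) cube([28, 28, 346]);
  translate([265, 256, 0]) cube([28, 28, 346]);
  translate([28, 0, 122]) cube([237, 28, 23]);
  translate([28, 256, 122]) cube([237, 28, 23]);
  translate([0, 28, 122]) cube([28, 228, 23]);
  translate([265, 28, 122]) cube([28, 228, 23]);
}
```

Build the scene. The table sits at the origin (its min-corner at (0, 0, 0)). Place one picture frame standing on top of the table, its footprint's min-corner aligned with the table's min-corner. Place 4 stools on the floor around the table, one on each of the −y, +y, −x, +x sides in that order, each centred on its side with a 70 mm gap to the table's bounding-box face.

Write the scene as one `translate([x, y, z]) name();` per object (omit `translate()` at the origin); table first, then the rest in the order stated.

table();
translate([0, 0, 712]) picture_frame();
translate([480, -354, 0]) stool();
translate([480, 964, 0]) stool();
translate([-363, 305, 0]) stool();
translate([1323, 305, 0]) stool();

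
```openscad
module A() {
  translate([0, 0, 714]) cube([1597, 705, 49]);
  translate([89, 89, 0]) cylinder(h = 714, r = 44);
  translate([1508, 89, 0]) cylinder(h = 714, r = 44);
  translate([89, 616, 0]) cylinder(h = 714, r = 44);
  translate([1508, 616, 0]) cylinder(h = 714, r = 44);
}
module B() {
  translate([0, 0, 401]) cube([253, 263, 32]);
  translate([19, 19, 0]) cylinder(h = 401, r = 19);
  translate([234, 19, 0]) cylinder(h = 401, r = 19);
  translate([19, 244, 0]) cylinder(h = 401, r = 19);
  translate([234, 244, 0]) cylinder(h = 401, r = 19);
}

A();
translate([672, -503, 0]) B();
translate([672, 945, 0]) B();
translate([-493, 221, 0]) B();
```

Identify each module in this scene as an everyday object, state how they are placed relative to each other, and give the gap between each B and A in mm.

Each stool's nearest face is 240 mm from the table's bounding box.

A is a table. B is a stool. Three stools sit around the table at the −y, +y, −x sides. The gap between each stool and the table is 240 mm.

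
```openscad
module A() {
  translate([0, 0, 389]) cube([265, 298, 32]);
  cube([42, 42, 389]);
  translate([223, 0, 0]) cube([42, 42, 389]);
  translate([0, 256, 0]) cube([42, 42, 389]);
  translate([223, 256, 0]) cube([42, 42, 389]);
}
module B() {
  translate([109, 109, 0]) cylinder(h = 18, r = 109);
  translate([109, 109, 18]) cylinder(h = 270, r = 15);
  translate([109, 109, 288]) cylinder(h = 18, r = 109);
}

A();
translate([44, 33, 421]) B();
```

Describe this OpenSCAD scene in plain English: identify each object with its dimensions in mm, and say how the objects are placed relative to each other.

A is a four-legged stool. The seat is a 265×298×32 mm slab whose top surface is at z = 421 mm; four square legs, each 42×42 mm in cross-section, run from the floor (z = 0) to the underside of the seat, each flush with a corner of the seat.

B is a spool: two coaxial disc flanges of radius 109 mm and thickness 18 mm, joined by a core cylinder of radius 15 mm and height 270 mm. The lower flange rests on z = 0 and the three cylinders share a vertical axis.

The spool is on top of the stool.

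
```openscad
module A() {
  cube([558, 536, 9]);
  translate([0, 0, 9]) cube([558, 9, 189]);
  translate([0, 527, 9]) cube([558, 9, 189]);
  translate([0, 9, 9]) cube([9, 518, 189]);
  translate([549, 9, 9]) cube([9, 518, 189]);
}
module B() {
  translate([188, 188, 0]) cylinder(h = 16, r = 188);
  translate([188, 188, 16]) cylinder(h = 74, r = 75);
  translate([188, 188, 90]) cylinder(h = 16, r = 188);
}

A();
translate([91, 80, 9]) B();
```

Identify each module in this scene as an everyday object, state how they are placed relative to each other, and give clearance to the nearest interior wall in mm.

A is an open box. B is a spool. The spool sits inside the open box, centred. The clearance to the nearest interior wall is 71 mm.

Clearances: x = 82, y = 71; minimum 71 mm.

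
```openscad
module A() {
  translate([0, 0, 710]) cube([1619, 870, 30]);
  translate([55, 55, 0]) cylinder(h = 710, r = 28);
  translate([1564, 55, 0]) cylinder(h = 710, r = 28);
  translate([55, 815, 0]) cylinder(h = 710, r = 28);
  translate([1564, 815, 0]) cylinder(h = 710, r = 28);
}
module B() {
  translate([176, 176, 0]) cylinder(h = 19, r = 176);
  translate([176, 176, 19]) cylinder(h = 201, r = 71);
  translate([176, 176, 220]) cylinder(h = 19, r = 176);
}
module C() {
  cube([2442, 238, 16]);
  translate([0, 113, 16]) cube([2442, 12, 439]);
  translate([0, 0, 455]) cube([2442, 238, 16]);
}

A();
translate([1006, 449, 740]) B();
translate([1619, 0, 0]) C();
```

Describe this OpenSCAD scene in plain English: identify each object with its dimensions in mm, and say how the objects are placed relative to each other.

A is a rectangular dining table. The top is 1619×870×30 mm with its upper surface at z = 740 mm. It stands on four round legs of 56 mm diameter, each leg's bounding box inset 27 mm from the nearest pair of top edges, running from the floor to the underside of the top.

B is a spool: two coaxial disc flanges of radius 176 mm and thickness 19 mm, joined by a core cylinder of radius 71 mm and height 201 mm. The lower flange rests on z = 0 and the three cylinders share a vertical axis.

C is an I-beam lying along x, 2442 mm long. Overall section height 471 mm. Two flanges 238 mm wide (y) and 16 mm thick, one on the floor and one at the top; a web 12 mm thick runs between them, centred on the flange width.

The spool is on top of the table. The I-beam is against the table's +x side, with their −y faces flush.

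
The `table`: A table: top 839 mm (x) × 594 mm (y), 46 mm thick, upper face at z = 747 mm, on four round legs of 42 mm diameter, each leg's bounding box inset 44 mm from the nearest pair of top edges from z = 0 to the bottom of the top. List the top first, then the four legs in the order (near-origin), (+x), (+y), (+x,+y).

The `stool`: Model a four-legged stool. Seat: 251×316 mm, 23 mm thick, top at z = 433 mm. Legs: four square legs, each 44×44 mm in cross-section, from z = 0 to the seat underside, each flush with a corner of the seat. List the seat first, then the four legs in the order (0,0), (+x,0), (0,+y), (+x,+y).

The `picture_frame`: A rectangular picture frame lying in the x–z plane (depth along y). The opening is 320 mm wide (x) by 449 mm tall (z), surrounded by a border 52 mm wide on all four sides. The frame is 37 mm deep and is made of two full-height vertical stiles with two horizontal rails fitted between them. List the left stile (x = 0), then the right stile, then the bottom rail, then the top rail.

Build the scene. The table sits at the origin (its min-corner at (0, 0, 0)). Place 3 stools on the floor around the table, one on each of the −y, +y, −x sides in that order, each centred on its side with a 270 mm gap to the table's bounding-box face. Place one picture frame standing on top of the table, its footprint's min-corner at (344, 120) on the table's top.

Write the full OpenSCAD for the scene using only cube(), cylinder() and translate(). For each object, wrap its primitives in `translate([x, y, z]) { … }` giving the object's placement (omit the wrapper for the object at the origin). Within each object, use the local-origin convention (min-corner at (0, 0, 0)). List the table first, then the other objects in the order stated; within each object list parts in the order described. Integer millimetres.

translate([0, 0, 701]) cube([839, 594, 46]);
translate([65, 65, 0]) cylinder(h = 701, r = 21);
translate([774, 65, 0]) cylinder(h = 701, r = 21);
translate([65, 529, 0]) cylinder(h = 701, r = 21);
translate([774, 529, 0]) cylinder(h = 701, r = 21);
translate([294, -586, 0]) {
  translate([0, 0, 410]) cube([251, 316, 23]);
  cube([44, 44, 410]);
  translate([207, 0, 0]) cube([44, 44, 410]);
  translate([0, 272, 0]) cube([44, 44, 410]);
  translate([207, 272, 0]) cube([44, 44, 410]);
}
translate([294, 864, 0]) {
  translate([0, 0, 410]) cube([251, 316, 23]);
  cube([44, 44, 410]);
  translate([207, 0, 0]) cube([44, 44, 410]);
  translate([0, 272, 0]) cube([44, 44, 410]);
  translate([207, 272, 0]) cube([44, 44, 410]);
}
translate([-521, 139, 0]) {
  translate([0, 0, 410]) cube([251, 316, 23]);
  cube([44, 44, 410]);
  translate([207, 0, 0]) cube([44, 44, 410]);
  translate([0, 272, 0]) cube([44, 44, 410]);
  translate([207, 272, 0]) cube([44, 44, 410]);
}
translate([344, 120, 747]) {
  cube([52, 37, 553]);
  translate([372, 0, 0]) cube([52, 37, 553]);
  translate([52, 0, 0]) cube([320, 37, 52]);
  translate([52, 0, 501]) cube([320, 37, 52]);
}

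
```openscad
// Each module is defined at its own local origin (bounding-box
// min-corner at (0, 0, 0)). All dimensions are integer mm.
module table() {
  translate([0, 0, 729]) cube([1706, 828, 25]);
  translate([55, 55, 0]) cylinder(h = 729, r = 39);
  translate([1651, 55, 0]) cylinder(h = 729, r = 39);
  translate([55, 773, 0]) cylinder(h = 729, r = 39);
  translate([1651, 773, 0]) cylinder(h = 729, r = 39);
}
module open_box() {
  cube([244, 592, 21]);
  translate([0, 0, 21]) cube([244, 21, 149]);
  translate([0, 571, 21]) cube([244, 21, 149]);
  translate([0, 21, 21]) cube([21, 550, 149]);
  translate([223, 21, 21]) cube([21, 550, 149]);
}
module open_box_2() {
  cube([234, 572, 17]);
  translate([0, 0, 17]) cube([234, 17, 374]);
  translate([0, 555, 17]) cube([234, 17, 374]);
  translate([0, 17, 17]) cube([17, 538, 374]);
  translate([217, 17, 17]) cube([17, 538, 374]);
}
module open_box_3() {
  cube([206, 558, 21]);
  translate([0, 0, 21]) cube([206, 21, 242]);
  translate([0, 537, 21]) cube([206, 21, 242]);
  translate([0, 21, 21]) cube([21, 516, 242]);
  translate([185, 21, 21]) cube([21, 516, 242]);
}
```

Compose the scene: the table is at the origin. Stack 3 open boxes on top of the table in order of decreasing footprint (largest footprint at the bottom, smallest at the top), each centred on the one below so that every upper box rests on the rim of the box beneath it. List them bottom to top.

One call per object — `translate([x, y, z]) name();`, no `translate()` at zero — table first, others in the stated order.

table();
translate([731, 118, 754]) open_box();
translate([736, 128, 924]) open_box_2();
translate([750, 135, 1315]) open_box_3();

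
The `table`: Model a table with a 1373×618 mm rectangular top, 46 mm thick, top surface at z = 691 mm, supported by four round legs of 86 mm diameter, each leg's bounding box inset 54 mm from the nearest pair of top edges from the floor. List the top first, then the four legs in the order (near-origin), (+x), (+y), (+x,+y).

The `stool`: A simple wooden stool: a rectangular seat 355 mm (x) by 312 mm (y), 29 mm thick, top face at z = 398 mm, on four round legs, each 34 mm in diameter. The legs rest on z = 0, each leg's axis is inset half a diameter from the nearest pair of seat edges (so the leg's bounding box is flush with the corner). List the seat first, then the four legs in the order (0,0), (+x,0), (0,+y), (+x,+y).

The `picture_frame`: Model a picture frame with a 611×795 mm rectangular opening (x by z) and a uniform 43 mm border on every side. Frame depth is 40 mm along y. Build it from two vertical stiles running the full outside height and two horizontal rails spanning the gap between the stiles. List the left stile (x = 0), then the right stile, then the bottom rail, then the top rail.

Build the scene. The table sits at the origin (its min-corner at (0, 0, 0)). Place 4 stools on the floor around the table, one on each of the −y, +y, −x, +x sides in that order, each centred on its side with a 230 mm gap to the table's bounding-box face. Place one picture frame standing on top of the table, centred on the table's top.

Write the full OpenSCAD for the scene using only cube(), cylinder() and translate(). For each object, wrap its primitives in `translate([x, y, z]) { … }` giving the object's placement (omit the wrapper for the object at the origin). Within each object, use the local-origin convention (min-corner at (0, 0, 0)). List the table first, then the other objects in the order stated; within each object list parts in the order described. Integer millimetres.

translate([0, 0, 645]) cube([1373, 618, 46]);
translate([97, 97, 0]) cylinder(h = 645, r = 43);
translate([1276, 97, 0]) cylinder(h = 645, r = 43);
translate([97, 521, 0]) cylinder(h = 645, r = 43);
translate([1276, 521, 0]) cylinder(h = 645, r = 43);
translate([509, -542, 0]) {
  translate([0, 0, 369]) cube([355, 312, 29]);
  translate([17, 17, 0]) cylinder(h = 369, r = 17);
  translate([338, 17, 0]) cylinder(h = 369, r = 17);
  translate([17, 295, 0]) cylinder(h = 369, r = 17);
  translate([338, 295, 0]) cylinder(h = 369, r = 17);
}
translate([509, 848, 0]) {
  translate([0, 0, 369]) cube([355, 312, 29]);
  translate([17, 17, 0]) cylinder(h = 369, r = 17);
  translate([338, 17, 0]) cylinder(h = 369, r = 17);
  translate([17, 295, 0]) cylinder(h = 369, r = 17);
  translate([338, 295, 0]) cylinder(h = 369, r = 17);
}
translate([-585, 153, 0]) {
  translate([0, 0, 369]) cube([355, 312, 29]);
  translate([17, 17, 0]) cylinder(h = 369, r = 17);
  translate([338, 17, 0]) cylinder(h = 369, r = 17);
  translate([17, 295, 0]) cylinder(h = 369, r = 17);
  translate([338, 295, 0]) cylinder(h = 369, r = 17);
}
translate([1603, 153, 0]) {
  translate([0, 0, 369]) cube([355, 312, 29]);
  translate([17, 17, 0]) cylinder(h = 369, r = 17);
  translate([338, 17, 0]) cylinder(h = 369, r = 17);
  translate([17, 295, 0]) cylinder(h = 369, r = 17);
  translate([338, 295, 0]) cylinder(h = 369, r = 17);
}
translate([338, 289, 691]) {
  cube([43, 40, 881]);
  translate([654, 0, 0]) cube([43, 40, 881]);
  translate([43, 0, 0]) cube([611, 40, 43]);
  translate([43, 0, 838]) cube([611, 40, 43]);
}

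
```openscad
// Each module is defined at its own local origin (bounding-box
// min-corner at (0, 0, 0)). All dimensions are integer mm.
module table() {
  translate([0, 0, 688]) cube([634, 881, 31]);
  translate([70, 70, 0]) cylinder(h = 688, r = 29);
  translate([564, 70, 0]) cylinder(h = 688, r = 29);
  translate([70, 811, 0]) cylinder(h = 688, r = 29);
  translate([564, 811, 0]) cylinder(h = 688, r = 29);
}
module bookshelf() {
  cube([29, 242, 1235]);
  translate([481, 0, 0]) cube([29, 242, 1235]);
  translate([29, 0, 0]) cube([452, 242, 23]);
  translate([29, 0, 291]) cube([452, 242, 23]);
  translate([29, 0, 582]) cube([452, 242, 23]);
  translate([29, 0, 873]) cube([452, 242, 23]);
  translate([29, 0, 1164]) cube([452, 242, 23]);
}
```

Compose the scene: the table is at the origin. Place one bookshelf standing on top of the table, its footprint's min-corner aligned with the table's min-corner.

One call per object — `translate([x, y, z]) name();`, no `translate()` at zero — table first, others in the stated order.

table();
translate([0, 0, 719]) bookshelf();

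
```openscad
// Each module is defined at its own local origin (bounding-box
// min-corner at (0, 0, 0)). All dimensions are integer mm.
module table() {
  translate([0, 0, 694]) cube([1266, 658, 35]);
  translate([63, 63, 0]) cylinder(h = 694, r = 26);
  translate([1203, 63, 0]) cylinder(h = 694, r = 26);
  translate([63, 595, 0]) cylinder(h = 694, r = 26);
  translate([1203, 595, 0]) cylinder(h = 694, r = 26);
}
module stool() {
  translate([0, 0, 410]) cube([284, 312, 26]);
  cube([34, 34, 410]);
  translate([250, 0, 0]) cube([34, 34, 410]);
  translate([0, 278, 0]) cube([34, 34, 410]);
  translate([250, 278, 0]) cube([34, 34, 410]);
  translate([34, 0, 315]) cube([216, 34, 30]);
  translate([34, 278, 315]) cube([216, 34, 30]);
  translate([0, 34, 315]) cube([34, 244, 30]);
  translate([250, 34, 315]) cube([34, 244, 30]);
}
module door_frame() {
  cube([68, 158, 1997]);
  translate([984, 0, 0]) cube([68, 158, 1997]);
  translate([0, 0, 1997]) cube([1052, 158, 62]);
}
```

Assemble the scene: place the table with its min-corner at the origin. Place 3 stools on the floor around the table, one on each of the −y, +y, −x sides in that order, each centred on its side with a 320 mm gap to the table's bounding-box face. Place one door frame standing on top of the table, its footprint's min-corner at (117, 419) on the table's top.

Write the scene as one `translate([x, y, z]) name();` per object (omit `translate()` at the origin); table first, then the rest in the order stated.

table();
translate([491, -632, 0]) stool();
translate([491, 978, 0]) stool();
translate([-604, 173, 0]) stool();
translate([117, 419, 729]) door_frame();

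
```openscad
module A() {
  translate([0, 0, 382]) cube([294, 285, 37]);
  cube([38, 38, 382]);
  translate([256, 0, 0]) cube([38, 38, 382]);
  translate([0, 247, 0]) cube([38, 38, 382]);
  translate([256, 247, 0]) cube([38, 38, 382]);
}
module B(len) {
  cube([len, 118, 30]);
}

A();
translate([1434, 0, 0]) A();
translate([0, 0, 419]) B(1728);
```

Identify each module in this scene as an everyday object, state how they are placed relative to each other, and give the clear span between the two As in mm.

Second stool starts at x = 1434; first ends at x = 294; clear span = 1434 − 294 = 1140 mm.

A is a stool. B is a beam. A beam spans the tops of two stools. The clear span between the two stools is 1140 mm.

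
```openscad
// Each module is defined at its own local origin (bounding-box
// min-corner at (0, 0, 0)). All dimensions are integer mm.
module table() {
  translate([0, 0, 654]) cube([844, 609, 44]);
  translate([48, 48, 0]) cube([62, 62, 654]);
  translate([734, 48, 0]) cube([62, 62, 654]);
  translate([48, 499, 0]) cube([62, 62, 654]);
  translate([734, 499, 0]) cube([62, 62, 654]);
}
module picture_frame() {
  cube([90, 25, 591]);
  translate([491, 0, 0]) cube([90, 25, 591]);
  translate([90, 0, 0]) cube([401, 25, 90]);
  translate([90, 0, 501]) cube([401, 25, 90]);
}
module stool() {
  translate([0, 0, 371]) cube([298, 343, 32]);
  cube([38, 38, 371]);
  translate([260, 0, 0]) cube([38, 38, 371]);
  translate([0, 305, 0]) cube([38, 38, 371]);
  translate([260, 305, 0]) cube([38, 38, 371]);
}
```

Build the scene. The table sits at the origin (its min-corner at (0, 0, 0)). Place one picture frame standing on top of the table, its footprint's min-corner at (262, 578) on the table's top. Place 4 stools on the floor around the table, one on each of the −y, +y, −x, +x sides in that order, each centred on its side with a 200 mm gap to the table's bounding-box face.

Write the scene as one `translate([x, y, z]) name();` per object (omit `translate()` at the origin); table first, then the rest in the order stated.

table();
translate([262, 578, 698]) picture_frame();
translate([273, -543, 0]) stool();
translate([273, 809, 0]) stool();
translate([-498, 133, 0]) stool();
translate([1044, 133, 0]) stool();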